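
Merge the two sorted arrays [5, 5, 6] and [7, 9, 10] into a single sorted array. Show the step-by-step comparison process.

Merging process:

Compare 5 vs 7: take 5 from left. Merged: [5]
Compare 5 vs 7: take 5 from left. Merged: [5, 5]
Compare 6 vs 7: take 6 from left. Merged: [5, 5, 6]
Append remaining from right: [7, 9, 10]. Merged: [5, 5, 6, 7, 9, 10]

Final merged array: [5, 5, 6, 7, 9, 10]
Total comparisons: 3

The merged array is [5, 5, 6, 7, 9, 10], requiring 3 comparisons. The merge step runs in O(n) time where n is the total number of elements.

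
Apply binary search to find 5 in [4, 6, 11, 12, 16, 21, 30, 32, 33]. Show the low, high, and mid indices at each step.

Binary search for 5 in [4, 6, 11, 12, 16, 21, 30, 32, 33]:

lo=0, hi=8, mid=4, arr[mid]=16 -> 16 > 5, search left half
lo=0, hi=3, mid=1, arr[mid]=6 -> 6 > 5, search left half
lo=0, hi=0, mid=0, arr[mid]=4 -> 4 < 5, search right half
lo=1 > hi=0, target 5 not found

Binary search determines that 5 is not in the array after 3 comparisons. The search space was exhausted without finding the target.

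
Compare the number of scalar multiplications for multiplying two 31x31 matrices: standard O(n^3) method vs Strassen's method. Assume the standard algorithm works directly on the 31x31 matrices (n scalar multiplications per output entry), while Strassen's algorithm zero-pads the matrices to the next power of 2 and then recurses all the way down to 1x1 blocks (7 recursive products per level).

Matrix multiplication for 31x31 matrices:

Strassen's algorithm requires power-of-2 dimensions. Pad 31x31 to 32x32 (next power of 2).

Standard algorithm: 31^3 = 29791 multiplications
Strassen's algorithm: 7^(log2(32)) = 7^5 = 16807 multiplications
Savings: 29791 - 16807 = 12984 multiplications

Standard: 29791 multiplications (31^3). Strassen: 16807 multiplications (7^5, after padding to 32x32). Strassen reduces 8 recursive multiplications to 7 at each level.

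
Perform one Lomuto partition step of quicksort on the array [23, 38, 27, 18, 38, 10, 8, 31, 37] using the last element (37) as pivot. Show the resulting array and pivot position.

Lomuto partition with pivot = 37:

Initial array: [23, 38, 27, 18, 38, 10, 8, 31, 37]

arr[0]=23 <= 37: swap with position 0, array becomes [23, 38, 27, 18, 38, 10, 8, 31, 37]
arr[1]=38 > 37: no swap
arr[2]=27 <= 37: swap with position 1, array becomes [23, 27, 38, 18, 38, 10, 8, 31, 37]
arr[3]=18 <= 37: swap with position 2, array becomes [23, 27, 18, 38, 38, 10, 8, 31, 37]
arr[4]=38 > 37: no swap
arr[5]=10 <= 37: swap with position 3, array becomes [23, 27, 18, 10, 38, 38, 8, 31, 37]
arr[6]=8 <= 37: swap with position 4, array becomes [23, 27, 18, 10, 8, 38, 38, 31, 37]
arr[7]=31 <= 37: swap with position 5, array becomes [23, 27, 18, 10, 8, 31, 38, 38, 37]

Place pivot at position 6: [23, 27, 18, 10, 8, 31, 37, 38, 38]
Pivot position: 6

After partitioning with pivot 37, the array becomes [23, 27, 18, 10, 8, 31, 37, 38, 38]. The pivot is placed at index 6. All elements to the left of the pivot are <= 37, and all elements to the right are > 37.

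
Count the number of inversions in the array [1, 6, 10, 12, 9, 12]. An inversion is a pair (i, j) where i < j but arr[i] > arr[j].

Finding inversions in [1, 6, 10, 12, 9, 12]:

(2, 4): arr[2]=10 > arr[4]=9
(3, 4): arr[3]=12 > arr[4]=9

Total inversions: 2

The array has 2 inversion(s): (2,4), (3,4). Each pair (i,j) satisfies i < j and arr[i] > arr[j].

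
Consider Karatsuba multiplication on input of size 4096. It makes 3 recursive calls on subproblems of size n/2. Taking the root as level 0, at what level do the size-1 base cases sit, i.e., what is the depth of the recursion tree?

For divide and conquer with division factor 2:

Problem sizes at each level:
Level 0: 4096
Level 1: 2048
Level 2: 1024
Level 3: 512
Level 4: 256
Level 5: 128
Level 6: 64
Level 7: 32
Level 8: 16
Level 9: 8
Level 10: 4
Level 11: 2
Level 12: 1

The root is level 0 and the size-1 base case is level 12 (the tree spans levels 0 through 12, i.e. 13 levels counting the root), so the depth is the number of divisions: log_2(4096) = 12

The recursion tree depth is log_2(4096) = 12. At each level, the problem size is divided by 2, so it takes 12 divisions to reduce to a base case of size 1. The algorithm makes 3 recursive calls at each level.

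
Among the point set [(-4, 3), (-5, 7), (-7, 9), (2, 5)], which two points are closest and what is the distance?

Computing all pairwise distances among 4 points:

d((-4, 3), (-5, 7)) = 4.1231
d((-4, 3), (-7, 9)) = 6.7082
d((-4, 3), (2, 5)) = 6.3246
d((-5, 7), (-7, 9)) = 2.8284 <-- minimum
d((-5, 7), (2, 5)) = 7.2801
d((-7, 9), (2, 5)) = 9.8489

Closest pair: (-5, 7) and (-7, 9) with distance 2.8284

The closest pair is (-5, 7) and (-7, 9) with Euclidean distance 2.8284. For 4 points, brute-force pairwise comparison is shown above. For large n, the divide-and-conquer algorithm (sort by x, recurse on halves, check the dividing strip) achieves O(n log n).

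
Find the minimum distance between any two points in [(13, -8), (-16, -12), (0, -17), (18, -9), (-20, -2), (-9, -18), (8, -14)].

Computing all pairwise distances among 7 points:

d((13, -8), (-16, -12)) = 29.2746
d((13, -8), (0, -17)) = 15.8114
d((13, -8), (18, -9)) = 5.099 <-- minimum
d((13, -8), (-20, -2)) = 33.541
d((13, -8), (-9, -18)) = 24.1661
d((13, -8), (8, -14)) = 7.8102
d((-16, -12), (0, -17)) = 16.7631
d((-16, -12), (18, -9)) = 34.1321
d((-16, -12), (-20, -2)) = 10.7703
d((-16, -12), (-9, -18)) = 9.2195
d((-16, -12), (8, -14)) = 24.0832
d((0, -17), (18, -9)) = 19.6977
d((0, -17), (-20, -2)) = 25.0
d((0, -17), (-9, -18)) = 9.0554
d((0, -17), (8, -14)) = 8.544
d((18, -9), (-20, -2)) = 38.6394
d((18, -9), (-9, -18)) = 28.4605
d((18, -9), (8, -14)) = 11.1803
d((-20, -2), (-9, -18)) = 19.4165
d((-20, -2), (8, -14)) = 30.4631
d((-9, -18), (8, -14)) = 17.4642

Closest pair: (13, -8) and (18, -9) with distance 5.099

The closest pair is (13, -8) and (18, -9) with Euclidean distance 5.099. For 7 points, brute-force pairwise comparison is shown above. For large n, the divide-and-conquer algorithm (sort by x, recurse on halves, check the dividing strip) achieves O(n log n).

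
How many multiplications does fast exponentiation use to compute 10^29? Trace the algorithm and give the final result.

Computing 10^29 by squaring (build up from 10^1; each line after the first costs one multiplication):

10^1 = 10
10^2 = (10^1)^2 = 10^2 = 100
10^3 = 10 * 10^2 = 10 * 100 = 1000
10^6 = (10^3)^2 = 1000^2 = 1000000
10^7 = 10 * 10^6 = 10 * 1000000 = 10000000
10^14 = (10^7)^2 = 10000000^2 = 100000000000000
10^28 = (10^14)^2 = 100000000000000^2 = 10000000000000000000000000000
10^29 = 10 * 10^28 = 10 * 10000000000000000000000000000 = 100000000000000000000000000000

Result: 100000000000000000000000000000
Multiplications needed: 7 (7 lines after 10^1)

10^29 = 100000000000000000000000000000. Using exponentiation by squaring, this requires 7 multiplications. The key idea: if the exponent is even, square the half-power; if odd, multiply by the base once.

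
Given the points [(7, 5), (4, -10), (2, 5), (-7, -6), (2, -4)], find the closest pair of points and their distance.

Computing all pairwise distances among 5 points:

d((7, 5), (4, -10)) = 15.2971
d((7, 5), (2, 5)) = 5.0 <-- minimum
d((7, 5), (-7, -6)) = 17.8045
d((7, 5), (2, -4)) = 10.2956
d((4, -10), (2, 5)) = 15.1327
d((4, -10), (-7, -6)) = 11.7047
d((4, -10), (2, -4)) = 6.3246
d((2, 5), (-7, -6)) = 14.2127
d((2, 5), (2, -4)) = 9.0
d((-7, -6), (2, -4)) = 9.2195

Closest pair: (7, 5) and (2, 5) with distance 5.0

The closest pair is (7, 5) and (2, 5) with Euclidean distance 5.0. For 5 points, brute-force pairwise comparison is shown above. For large n, the divide-and-conquer algorithm (sort by x, recurse on halves, check the dividing strip) achieves O(n log n).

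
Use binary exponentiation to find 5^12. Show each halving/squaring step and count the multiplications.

Computing 5^12 by squaring (build up from 5^1; each line after the first costs one multiplication):

5^1 = 5
5^2 = (5^1)^2 = 5^2 = 25
5^3 = 5 * 5^2 = 5 * 25 = 125
5^6 = (5^3)^2 = 125^2 = 15625
5^12 = (5^6)^2 = 15625^2 = 244140625

Result: 244140625
Multiplications needed: 4 (4 lines after 5^1)

5^12 = 244140625. Using exponentiation by squaring, this requires 4 multiplications. The key idea: if the exponent is even, square the half-power; if odd, multiply by the base once.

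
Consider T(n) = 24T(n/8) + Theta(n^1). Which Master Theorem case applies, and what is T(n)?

Master Theorem for T(n) = 24T(n/8) + O(n^1):

a = 24, b = 8, c = 1
log_b(a) = log_8(24) = 1.5283

Case 1: c = 1 < log_8(24) = 1.5283
T(n) = O(n^(log_8 24))

For T(n) = 24T(n/8) + O(n^1): log_8(24) = 1.5283. This is Case 1 of the Master Theorem (c < log_b(a), work dominated by leaves), giving O(n^(log_8 24)).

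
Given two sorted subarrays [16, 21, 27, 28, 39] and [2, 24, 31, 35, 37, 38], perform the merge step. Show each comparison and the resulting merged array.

Merging process:

Compare 16 vs 2: take 2 from right. Merged: [2]
Compare 16 vs 24: take 16 from left. Merged: [2, 16]
Compare 21 vs 24: take 21 from left. Merged: [2, 16, 21]
Compare 27 vs 24: take 24 from right. Merged: [2, 16, 21, 24]
Compare 27 vs 31: take 27 from left. Merged: [2, 16, 21, 24, 27]
Compare 28 vs 31: take 28 from left. Merged: [2, 16, 21, 24, 27, 28]
Compare 39 vs 31: take 31 from right. Merged: [2, 16, 21, 24, 27, 28, 31]
Compare 39 vs 35: take 35 from right. Merged: [2, 16, 21, 24, 27, 28, 31, 35]
Compare 39 vs 37: take 37 from right. Merged: [2, 16, 21, 24, 27, 28, 31, 35, 37]
Compare 39 vs 38: take 38 from right. Merged: [2, 16, 21, 24, 27, 28, 31, 35, 37, 38]
Append remaining from left: [39]. Merged: [2, 16, 21, 24, 27, 28, 31, 35, 37, 38, 39]

Final merged array: [2, 16, 21, 24, 27, 28, 31, 35, 37, 38, 39]
Total comparisons: 10

The merged array is [2, 16, 21, 24, 27, 28, 31, 35, 37, 38, 39], requiring 10 comparisons. The merge step runs in O(n) time where n is the total number of elements.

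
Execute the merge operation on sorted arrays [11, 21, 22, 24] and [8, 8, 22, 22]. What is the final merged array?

Merging process:

Compare 11 vs 8: take 8 from right. Merged: [8]
Compare 11 vs 8: take 8 from right. Merged: [8, 8]
Compare 11 vs 22: take 11 from left. Merged: [8, 8, 11]
Compare 21 vs 22: take 21 from left. Merged: [8, 8, 11, 21]
Compare 22 vs 22: take 22 from left. Merged: [8, 8, 11, 21, 22]
Compare 24 vs 22: take 22 from right. Merged: [8, 8, 11, 21, 22, 22]
Compare 24 vs 22: take 22 from right. Merged: [8, 8, 11, 21, 22, 22, 22]
Append remaining from left: [24]. Merged: [8, 8, 11, 21, 22, 22, 22, 24]

Final merged array: [8, 8, 11, 21, 22, 22, 22, 24]
Total comparisons: 7

The merged array is [8, 8, 11, 21, 22, 22, 22, 24], requiring 7 comparisons. The merge step runs in O(n) time where n is the total number of elements.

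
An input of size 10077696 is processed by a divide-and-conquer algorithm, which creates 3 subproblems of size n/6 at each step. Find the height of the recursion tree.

For divide and conquer with division factor 6:

Problem sizes at each level:
Level 0: 10077696
Level 1: 1679616
Level 2: 279936
Level 3: 46656
Level 4: 7776
Level 5: 1296
Level 6: 216
Level 7: 36
Level 8: 6
Level 9: 1

The root is level 0 and the size-1 base case is level 9 (the tree spans levels 0 through 9, i.e. 10 levels counting the root), so the depth is the number of divisions: log_6(10077696) = 9

The recursion tree depth is log_6(10077696) = 9. At each level, the problem size is divided by 6, so it takes 9 divisions to reduce to a base case of size 1. The algorithm makes 3 recursive calls at each level.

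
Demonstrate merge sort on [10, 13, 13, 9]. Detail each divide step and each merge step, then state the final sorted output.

Merge sort trace:

Split: [10, 13, 13, 9] -> [10, 13] and [13, 9]
  Split: [10, 13] -> [10] and [13]
  Merge: [10] + [13] -> [10, 13]
  Split: [13, 9] -> [13] and [9]
  Merge: [13] + [9] -> [9, 13]
Merge: [10, 13] + [9, 13] -> [9, 10, 13, 13]

Final sorted array: [9, 10, 13, 13]

The merge sort proceeds by recursively splitting the array and merging sorted halves.
After all merges, the sorted array is [9, 10, 13, 13].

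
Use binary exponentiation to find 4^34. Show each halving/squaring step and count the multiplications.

Computing 4^34 by squaring (build up from 4^1; each line after the first costs one multiplication):

4^1 = 4
4^2 = (4^1)^2 = 4^2 = 16
4^4 = (4^2)^2 = 16^2 = 256
4^8 = (4^4)^2 = 256^2 = 65536
4^16 = (4^8)^2 = 65536^2 = 4294967296
4^17 = 4 * 4^16 = 4 * 4294967296 = 17179869184
4^34 = (4^17)^2 = 17179869184^2 = 295147905179352825856

Result: 295147905179352825856
Multiplications needed: 6 (6 lines after 4^1)

4^34 = 295147905179352825856. Using exponentiation by squaring, this requires 6 multiplications. The key idea: if the exponent is even, square the half-power; if odd, multiply by the base once.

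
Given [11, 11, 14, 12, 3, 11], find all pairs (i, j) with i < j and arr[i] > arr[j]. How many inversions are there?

Finding inversions in [11, 11, 14, 12, 3, 11]:

(0, 4): arr[0]=11 > arr[4]=3
(1, 4): arr[1]=11 > arr[4]=3
(2, 3): arr[2]=14 > arr[3]=12
(2, 4): arr[2]=14 > arr[4]=3
(2, 5): arr[2]=14 > arr[5]=11
(3, 4): arr[3]=12 > arr[4]=3
(3, 5): arr[3]=12 > arr[5]=11

Total inversions: 7

The array has 7 inversion(s): (0,4), (1,4), (2,3), (2,4), (2,5), (3,4), (3,5). Each pair (i,j) satisfies i < j and arr[i] > arr[j].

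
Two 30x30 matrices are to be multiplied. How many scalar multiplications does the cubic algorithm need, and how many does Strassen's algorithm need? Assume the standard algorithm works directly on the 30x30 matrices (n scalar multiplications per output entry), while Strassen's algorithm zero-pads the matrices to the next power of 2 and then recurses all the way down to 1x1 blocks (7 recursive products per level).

Matrix multiplication for 30x30 matrices:

Strassen's algorithm requires power-of-2 dimensions. Pad 30x30 to 32x32 (next power of 2).

Standard algorithm: 30^3 = 27000 multiplications
Strassen's algorithm: 7^(log2(32)) = 7^5 = 16807 multiplications
Savings: 27000 - 16807 = 10193 multiplications

Standard: 27000 multiplications (30^3). Strassen: 16807 multiplications (7^5, after padding to 32x32). Strassen reduces 8 recursive multiplications to 7 at each level.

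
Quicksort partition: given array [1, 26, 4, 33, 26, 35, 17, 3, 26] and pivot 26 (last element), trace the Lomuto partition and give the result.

Lomuto partition with pivot = 26:

Initial array: [1, 26, 4, 33, 26, 35, 17, 3, 26]

arr[0]=1 <= 26: swap with position 0, array becomes [1, 26, 4, 33, 26, 35, 17, 3, 26]
arr[1]=26 <= 26: swap with position 1, array becomes [1, 26, 4, 33, 26, 35, 17, 3, 26]
arr[2]=4 <= 26: swap with position 2, array becomes [1, 26, 4, 33, 26, 35, 17, 3, 26]
arr[3]=33 > 26: no swap
arr[4]=26 <= 26: swap with position 3, array becomes [1, 26, 4, 26, 33, 35, 17, 3, 26]
arr[5]=35 > 26: no swap
arr[6]=17 <= 26: swap with position 4, array becomes [1, 26, 4, 26, 17, 35, 33, 3, 26]
arr[7]=3 <= 26: swap with position 5, array becomes [1, 26, 4, 26, 17, 3, 33, 35, 26]

Place pivot at position 6: [1, 26, 4, 26, 17, 3, 26, 35, 33]
Pivot position: 6

After partitioning with pivot 26, the array becomes [1, 26, 4, 26, 17, 3, 26, 35, 33]. The pivot is placed at index 6. All elements to the left of the pivot are <= 26, and all elements to the right are > 26.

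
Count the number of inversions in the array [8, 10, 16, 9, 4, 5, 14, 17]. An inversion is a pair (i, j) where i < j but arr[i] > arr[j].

Finding inversions in [8, 10, 16, 9, 4, 5, 14, 17]:

(0, 4): arr[0]=8 > arr[4]=4
(0, 5): arr[0]=8 > arr[5]=5
(1, 3): arr[1]=10 > arr[3]=9
(1, 4): arr[1]=10 > arr[4]=4
(1, 5): arr[1]=10 > arr[5]=5
(2, 3): arr[2]=16 > arr[3]=9
(2, 4): arr[2]=16 > arr[4]=4
(2, 5): arr[2]=16 > arr[5]=5
(2, 6): arr[2]=16 > arr[6]=14
(3, 4): arr[3]=9 > arr[4]=4
(3, 5): arr[3]=9 > arr[5]=5

Total inversions: 11

The array has 11 inversion(s): (0,4), (0,5), (1,3), (1,4), (1,5), (2,3), (2,4), (2,5), (2,6), (3,4), (3,5). Each pair (i,j) satisfies i < j and arr[i] > arr[j].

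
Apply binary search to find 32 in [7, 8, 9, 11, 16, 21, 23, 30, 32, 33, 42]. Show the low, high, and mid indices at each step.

Binary search for 32 in [7, 8, 9, 11, 16, 21, 23, 30, 32, 33, 42]:

lo=0, hi=10, mid=5, arr[mid]=21 -> 21 < 32, search right half
lo=6, hi=10, mid=8, arr[mid]=32 -> Found target at index 8!

Binary search finds 32 at index 8 after 2 comparisons. The search repeatedly halves the search space by comparing with the middle element.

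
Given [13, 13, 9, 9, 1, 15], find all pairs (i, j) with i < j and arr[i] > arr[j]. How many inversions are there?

Finding inversions in [13, 13, 9, 9, 1, 15]:

(0, 2): arr[0]=13 > arr[2]=9
(0, 3): arr[0]=13 > arr[3]=9
(0, 4): arr[0]=13 > arr[4]=1
(1, 2): arr[1]=13 > arr[2]=9
(1, 3): arr[1]=13 > arr[3]=9
(1, 4): arr[1]=13 > arr[4]=1
(2, 4): arr[2]=9 > arr[4]=1
(3, 4): arr[3]=9 > arr[4]=1

Total inversions: 8

The array has 8 inversion(s): (0,2), (0,3), (0,4), (1,2), (1,3), (1,4), (2,4), (3,4). Each pair (i,j) satisfies i < j and arr[i] > arr[j].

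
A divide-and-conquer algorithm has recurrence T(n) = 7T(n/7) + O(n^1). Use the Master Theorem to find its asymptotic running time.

Master Theorem for T(n) = 7T(n/7) + O(n^1):

a = 7, b = 7, c = 1
log_b(a) = log_7(7) = 1.0000

Case 2: c = 1 = log_7(7) = 1.0000
T(n) = O(n^1 log n) = O(n log n)

For T(n) = 7T(n/7) + O(n^1): log_7(7) = 1.0000. This is Case 2 of the Master Theorem (c = log_b(a), equal work at all levels), giving O(n log n).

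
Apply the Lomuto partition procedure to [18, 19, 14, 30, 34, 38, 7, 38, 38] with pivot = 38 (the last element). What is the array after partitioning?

Lomuto partition with pivot = 38:

Initial array: [18, 19, 14, 30, 34, 38, 7, 38, 38]

arr[0]=18 <= 38: swap with position 0, array becomes [18, 19, 14, 30, 34, 38, 7, 38, 38]
arr[1]=19 <= 38: swap with position 1, array becomes [18, 19, 14, 30, 34, 38, 7, 38, 38]
arr[2]=14 <= 38: swap with position 2, array becomes [18, 19, 14, 30, 34, 38, 7, 38, 38]
arr[3]=30 <= 38: swap with position 3, array becomes [18, 19, 14, 30, 34, 38, 7, 38, 38]
arr[4]=34 <= 38: swap with position 4, array becomes [18, 19, 14, 30, 34, 38, 7, 38, 38]
arr[5]=38 <= 38: swap with position 5, array becomes [18, 19, 14, 30, 34, 38, 7, 38, 38]
arr[6]=7 <= 38: swap with position 6, array becomes [18, 19, 14, 30, 34, 38, 7, 38, 38]
arr[7]=38 <= 38: swap with position 7, array becomes [18, 19, 14, 30, 34, 38, 7, 38, 38]

Place pivot at position 8: [18, 19, 14, 30, 34, 38, 7, 38, 38]
Pivot position: 8

After partitioning with pivot 38, the array becomes [18, 19, 14, 30, 34, 38, 7, 38, 38]. The pivot is placed at index 8. All elements to the left of the pivot are <= 38, and all elements to the right are > 38.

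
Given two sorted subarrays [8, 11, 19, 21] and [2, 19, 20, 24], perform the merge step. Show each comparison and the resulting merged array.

Merging process:

Compare 8 vs 2: take 2 from right. Merged: [2]
Compare 8 vs 19: take 8 from left. Merged: [2, 8]
Compare 11 vs 19: take 11 from left. Merged: [2, 8, 11]
Compare 19 vs 19: take 19 from left. Merged: [2, 8, 11, 19]
Compare 21 vs 19: take 19 from right. Merged: [2, 8, 11, 19, 19]
Compare 21 vs 20: take 20 from right. Merged: [2, 8, 11, 19, 19, 20]
Compare 21 vs 24: take 21 from left. Merged: [2, 8, 11, 19, 19, 20, 21]
Append remaining from right: [24]. Merged: [2, 8, 11, 19, 19, 20, 21, 24]

Final merged array: [2, 8, 11, 19, 19, 20, 21, 24]
Total comparisons: 7

The merged array is [2, 8, 11, 19, 19, 20, 21, 24], requiring 7 comparisons. The merge step runs in O(n) time where n is the total number of elements.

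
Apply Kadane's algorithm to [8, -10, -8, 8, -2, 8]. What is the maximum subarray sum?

Using Kadane's algorithm on [8, -10, -8, 8, -2, 8]:

Scanning through the array:
Position 1 (value -10): max_ending_here = -2, max_so_far = 8
Position 2 (value -8): max_ending_here = -8, max_so_far = 8
Position 3 (value 8): max_ending_here = 8, max_so_far = 8
Position 4 (value -2): max_ending_here = 6, max_so_far = 8
Position 5 (value 8): max_ending_here = 14, max_so_far = 14

Maximum subarray: [8, -2, 8]
Maximum sum: 14

The maximum subarray is [8, -2, 8] with sum 14. This subarray runs from index 3 to index 5.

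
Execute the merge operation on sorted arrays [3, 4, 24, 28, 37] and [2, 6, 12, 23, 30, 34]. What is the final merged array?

Merging process:

Compare 3 vs 2: take 2 from right. Merged: [2]
Compare 3 vs 6: take 3 from left. Merged: [2, 3]
Compare 4 vs 6: take 4 from left. Merged: [2, 3, 4]
Compare 24 vs 6: take 6 from right. Merged: [2, 3, 4, 6]
Compare 24 vs 12: take 12 from right. Merged: [2, 3, 4, 6, 12]
Compare 24 vs 23: take 23 from right. Merged: [2, 3, 4, 6, 12, 23]
Compare 24 vs 30: take 24 from left. Merged: [2, 3, 4, 6, 12, 23, 24]
Compare 28 vs 30: take 28 from left. Merged: [2, 3, 4, 6, 12, 23, 24, 28]
Compare 37 vs 30: take 30 from right. Merged: [2, 3, 4, 6, 12, 23, 24, 28, 30]
Compare 37 vs 34: take 34 from right. Merged: [2, 3, 4, 6, 12, 23, 24, 28, 30, 34]
Append remaining from left: [37]. Merged: [2, 3, 4, 6, 12, 23, 24, 28, 30, 34, 37]

Final merged array: [2, 3, 4, 6, 12, 23, 24, 28, 30, 34, 37]
Total comparisons: 10

The merged array is [2, 3, 4, 6, 12, 23, 24, 28, 30, 34, 37], requiring 10 comparisons. The merge step runs in O(n) time where n is the total number of elements.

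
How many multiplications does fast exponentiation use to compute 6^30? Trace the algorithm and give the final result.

Computing 6^30 by squaring (build up from 6^1; each line after the first costs one multiplication):

6^1 = 6
6^2 = (6^1)^2 = 6^2 = 36
6^3 = 6 * 6^2 = 6 * 36 = 216
6^6 = (6^3)^2 = 216^2 = 46656
6^7 = 6 * 6^6 = 6 * 46656 = 279936
6^14 = (6^7)^2 = 279936^2 = 78364164096
6^15 = 6 * 6^14 = 6 * 78364164096 = 470184984576
6^30 = (6^15)^2 = 470184984576^2 = 221073919720733357899776

Result: 221073919720733357899776
Multiplications needed: 7 (7 lines after 6^1)

6^30 = 221073919720733357899776. Using exponentiation by squaring, this requires 7 multiplications. The key idea: if the exponent is even, square the half-power; if odd, multiply by the base once.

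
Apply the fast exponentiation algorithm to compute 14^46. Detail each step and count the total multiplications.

Computing 14^46 by squaring (build up from 14^1; each line after the first costs one multiplication):

14^1 = 14
14^2 = (14^1)^2 = 14^2 = 196
14^4 = (14^2)^2 = 196^2 = 38416
14^5 = 14 * 14^4 = 14 * 38416 = 537824
14^10 = (14^5)^2 = 537824^2 = 289254654976
14^11 = 14 * 14^10 = 14 * 289254654976 = 4049565169664
14^22 = (14^11)^2 = 4049565169664^2 = 16398978063355821105872896
14^23 = 14 * 14^22 = 14 * 16398978063355821105872896 = 229585692886981495482220544
14^46 = (14^23)^2 = 229585692886981495482220544^2 = 52709590378395385649697127909589319306203213055655936

Result: 52709590378395385649697127909589319306203213055655936
Multiplications needed: 8 (8 lines after 14^1)

14^46 = 52709590378395385649697127909589319306203213055655936. Using exponentiation by squaring, this requires 8 multiplications. The key idea: if the exponent is even, square the half-power; if odd, multiply by the base once.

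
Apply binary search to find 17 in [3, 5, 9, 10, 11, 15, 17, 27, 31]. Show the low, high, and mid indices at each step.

Binary search for 17 in [3, 5, 9, 10, 11, 15, 17, 27, 31]:

lo=0, hi=8, mid=4, arr[mid]=11 -> 11 < 17, search right half
lo=5, hi=8, mid=6, arr[mid]=17 -> Found target at index 6!

Binary search finds 17 at index 6 after 2 comparisons. The search repeatedly halves the search space by comparing with the middle element.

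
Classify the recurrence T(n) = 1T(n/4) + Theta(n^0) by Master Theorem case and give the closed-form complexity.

Master Theorem for T(n) = 1T(n/4) + O(n^0):

a = 1, b = 4, c = 0
log_b(a) = log_4(1) = 0.0000

Case 2: c = 0 = log_4(1) = 0.0000
T(n) = O(n^0 log n) = O(log n)

For T(n) = 1T(n/4) + O(n^0): log_4(1) = 0.0000. This is Case 2 of the Master Theorem (c = log_b(a), equal work at all levels), giving O(log n).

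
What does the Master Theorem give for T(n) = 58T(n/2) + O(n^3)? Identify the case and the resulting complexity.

Master Theorem for T(n) = 58T(n/2) + O(n^3):

a = 58, b = 2, c = 3
log_b(a) = log_2(58) = 5.8580

Case 1: c = 3 < log_2(58) = 5.8580
T(n) = O(n^(log_2 58))

For T(n) = 58T(n/2) + O(n^3): log_2(58) = 5.8580. This is Case 1 of the Master Theorem (c < log_b(a), work dominated by leaves), giving O(n^(log_2 58)).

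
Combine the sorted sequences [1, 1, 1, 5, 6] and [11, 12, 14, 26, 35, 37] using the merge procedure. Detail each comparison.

Merging process:

Compare 1 vs 11: take 1 from left. Merged: [1]
Compare 1 vs 11: take 1 from left. Merged: [1, 1]
Compare 1 vs 11: take 1 from left. Merged: [1, 1, 1]
Compare 5 vs 11: take 5 from left. Merged: [1, 1, 1, 5]
Compare 6 vs 11: take 6 from left. Merged: [1, 1, 1, 5, 6]
Append remaining from right: [11, 12, 14, 26, 35, 37]. Merged: [1, 1, 1, 5, 6, 11, 12, 14, 26, 35, 37]

Final merged array: [1, 1, 1, 5, 6, 11, 12, 14, 26, 35, 37]
Total comparisons: 5

The merged array is [1, 1, 1, 5, 6, 11, 12, 14, 26, 35, 37], requiring 5 comparisons. The merge step runs in O(n) time where n is the total number of elements.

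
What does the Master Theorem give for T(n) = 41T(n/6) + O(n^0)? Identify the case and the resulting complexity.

Master Theorem for T(n) = 41T(n/6) + O(n^0):

a = 41, b = 6, c = 0
log_b(a) = log_6(41) = 2.0726

Case 1: c = 0 < log_6(41) = 2.0726
T(n) = O(n^(log_6 41))

For T(n) = 41T(n/6) + O(n^0): log_6(41) = 2.0726. This is Case 1 of the Master Theorem (c < log_b(a), work dominated by leaves), giving O(n^(log_6 41)).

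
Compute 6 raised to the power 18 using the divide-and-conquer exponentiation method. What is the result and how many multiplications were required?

Computing 6^18 by squaring (build up from 6^1; each line after the first costs one multiplication):

6^1 = 6
6^2 = (6^1)^2 = 6^2 = 36
6^4 = (6^2)^2 = 36^2 = 1296
6^8 = (6^4)^2 = 1296^2 = 1679616
6^9 = 6 * 6^8 = 6 * 1679616 = 10077696
6^18 = (6^9)^2 = 10077696^2 = 101559956668416

Result: 101559956668416
Multiplications needed: 5 (5 lines after 6^1)

6^18 = 101559956668416. Using exponentiation by squaring, this requires 5 multiplications. The key idea: if the exponent is even, square the half-power; if odd, multiply by the base once.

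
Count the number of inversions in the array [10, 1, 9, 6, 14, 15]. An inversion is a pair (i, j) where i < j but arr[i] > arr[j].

Finding inversions in [10, 1, 9, 6, 14, 15]:

(0, 1): arr[0]=10 > arr[1]=1
(0, 2): arr[0]=10 > arr[2]=9
(0, 3): arr[0]=10 > arr[3]=6
(2, 3): arr[2]=9 > arr[3]=6

Total inversions: 4

The array has 4 inversion(s): (0,1), (0,2), (0,3), (2,3). Each pair (i,j) satisfies i < j and arr[i] > arr[j].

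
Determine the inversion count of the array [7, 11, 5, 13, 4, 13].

Finding inversions in [7, 11, 5, 13, 4, 13]:

(0, 2): arr[0]=7 > arr[2]=5
(0, 4): arr[0]=7 > arr[4]=4
(1, 2): arr[1]=11 > arr[2]=5
(1, 4): arr[1]=11 > arr[4]=4
(2, 4): arr[2]=5 > arr[4]=4
(3, 4): arr[3]=13 > arr[4]=4

Total inversions: 6

The array has 6 inversion(s): (0,2), (0,4), (1,2), (1,4), (2,4), (3,4). Each pair (i,j) satisfies i < j and arr[i] > arr[j].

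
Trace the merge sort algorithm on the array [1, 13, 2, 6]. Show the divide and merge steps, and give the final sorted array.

Merge sort trace:

Split: [1, 13, 2, 6] -> [1, 13] and [2, 6]
  Split: [1, 13] -> [1] and [13]
  Merge: [1] + [13] -> [1, 13]
  Split: [2, 6] -> [2] and [6]
  Merge: [2] + [6] -> [2, 6]
Merge: [1, 13] + [2, 6] -> [1, 2, 6, 13]

Final sorted array: [1, 2, 6, 13]

The merge sort proceeds by recursively splitting the array and merging sorted halves.
After all merges, the sorted array is [1, 2, 6, 13].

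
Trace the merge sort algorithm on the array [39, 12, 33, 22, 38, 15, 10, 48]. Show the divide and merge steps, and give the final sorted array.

Merge sort trace:

Split: [39, 12, 33, 22, 38, 15, 10, 48] -> [39, 12, 33, 22] and [38, 15, 10, 48]
  Split: [39, 12, 33, 22] -> [39, 12] and [33, 22]
    Split: [39, 12] -> [39] and [12]
    Merge: [39] + [12] -> [12, 39]
    Split: [33, 22] -> [33] and [22]
    Merge: [33] + [22] -> [22, 33]
  Merge: [12, 39] + [22, 33] -> [12, 22, 33, 39]
  Split: [38, 15, 10, 48] -> [38, 15] and [10, 48]
    Split: [38, 15] -> [38] and [15]
    Merge: [38] + [15] -> [15, 38]
    Split: [10, 48] -> [10] and [48]
    Merge: [10] + [48] -> [10, 48]
  Merge: [15, 38] + [10, 48] -> [10, 15, 38, 48]
Merge: [12, 22, 33, 39] + [10, 15, 38, 48] -> [10, 12, 15, 22, 33, 38, 39, 48]

Final sorted array: [10, 12, 15, 22, 33, 38, 39, 48]

The merge sort proceeds by recursively splitting the array and merging sorted halves.
After all merges, the sorted array is [10, 12, 15, 22, 33, 38, 39, 48].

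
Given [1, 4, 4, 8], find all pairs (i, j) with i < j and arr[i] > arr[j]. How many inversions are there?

Finding inversions in [1, 4, 4, 8]:


Total inversions: 0

The array has 0 inversions. It is already sorted.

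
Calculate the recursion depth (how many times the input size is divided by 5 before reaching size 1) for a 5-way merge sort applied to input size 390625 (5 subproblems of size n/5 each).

For divide and conquer with division factor 5:

Problem sizes at each level:
Level 0: 390625
Level 1: 78125
Level 2: 15625
Level 3: 3125
Level 4: 625
Level 5: 125
Level 6: 25
Level 7: 5
Level 8: 1

The root is level 0 and the size-1 base case is level 8 (the tree spans levels 0 through 8, i.e. 9 levels counting the root), so the depth is the number of divisions: log_5(390625) = 8

The recursion tree depth is log_5(390625) = 8. At each level, the problem size is divided by 5, so it takes 8 divisions to reduce to a base case of size 1. The algorithm makes 5 recursive calls at each level.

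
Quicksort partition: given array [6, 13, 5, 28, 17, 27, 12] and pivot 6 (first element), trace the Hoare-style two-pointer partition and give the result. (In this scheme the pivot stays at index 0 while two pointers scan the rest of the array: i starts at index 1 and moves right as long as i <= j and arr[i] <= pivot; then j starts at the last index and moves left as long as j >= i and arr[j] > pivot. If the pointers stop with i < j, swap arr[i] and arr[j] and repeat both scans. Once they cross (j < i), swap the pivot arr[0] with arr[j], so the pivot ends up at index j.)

Hoare-style two-pointer partition with pivot = 6:

Initial array: [6, 13, 5, 28, 17, 27, 12]

Pointers start at i = 1, j = 6.
i stops at index 1 (arr[1]=13 > 6), j stops at index 2 (arr[2]=5 <= 6): swap arr[1] and arr[2], array becomes [6, 5, 13, 28, 17, 27, 12]
i ends at 2, j ends at 1: the pointers have crossed (j < i), so scanning stops.

Swap pivot arr[0] with arr[1] to place pivot at position 1: [5, 6, 13, 28, 17, 27, 12]
Pivot position: 1

After partitioning with pivot 6, the array becomes [5, 6, 13, 28, 17, 27, 12]. The pivot is placed at index 1. All elements to the left of the pivot are <= 6, and all elements to the right are > 6.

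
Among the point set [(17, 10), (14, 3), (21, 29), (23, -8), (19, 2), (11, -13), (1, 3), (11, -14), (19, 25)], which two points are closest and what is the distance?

Computing all pairwise distances among 9 points:

d((17, 10), (14, 3)) = 7.6158
d((17, 10), (21, 29)) = 19.4165
d((17, 10), (23, -8)) = 18.9737
d((17, 10), (19, 2)) = 8.2462
d((17, 10), (11, -13)) = 23.7697
d((17, 10), (1, 3)) = 17.4642
d((17, 10), (11, -14)) = 24.7386
d((17, 10), (19, 25)) = 15.1327
d((14, 3), (21, 29)) = 26.9258
d((14, 3), (23, -8)) = 14.2127
d((14, 3), (19, 2)) = 5.099
d((14, 3), (11, -13)) = 16.2788
d((14, 3), (1, 3)) = 13.0
d((14, 3), (11, -14)) = 17.2627
d((14, 3), (19, 25)) = 22.561
d((21, 29), (23, -8)) = 37.054
d((21, 29), (19, 2)) = 27.074
d((21, 29), (11, -13)) = 43.1741
d((21, 29), (1, 3)) = 32.8024
d((21, 29), (11, -14)) = 44.1475
d((21, 29), (19, 25)) = 4.4721
d((23, -8), (19, 2)) = 10.7703
d((23, -8), (11, -13)) = 13.0
d((23, -8), (1, 3)) = 24.5967
d((23, -8), (11, -14)) = 13.4164
d((23, -8), (19, 25)) = 33.2415
d((19, 2), (11, -13)) = 17.0
d((19, 2), (1, 3)) = 18.0278
d((19, 2), (11, -14)) = 17.8885
d((19, 2), (19, 25)) = 23.0
d((11, -13), (1, 3)) = 18.868
d((11, -13), (11, -14)) = 1.0 <-- minimum
d((11, -13), (19, 25)) = 38.833
d((1, 3), (11, -14)) = 19.7231
d((1, 3), (19, 25)) = 28.4253
d((11, -14), (19, 25)) = 39.8121

Closest pair: (11, -13) and (11, -14) with distance 1.0

The closest pair is (11, -13) and (11, -14) with Euclidean distance 1.0. For 9 points, brute-force pairwise comparison is shown above. For large n, the divide-and-conquer algorithm (sort by x, recurse on halves, check the dividing strip) achieves O(n log n).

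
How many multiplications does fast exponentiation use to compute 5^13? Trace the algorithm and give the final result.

Computing 5^13 by squaring (build up from 5^1; each line after the first costs one multiplication):

5^1 = 5
5^2 = (5^1)^2 = 5^2 = 25
5^3 = 5 * 5^2 = 5 * 25 = 125
5^6 = (5^3)^2 = 125^2 = 15625
5^12 = (5^6)^2 = 15625^2 = 244140625
5^13 = 5 * 5^12 = 5 * 244140625 = 1220703125

Result: 1220703125
Multiplications needed: 5 (5 lines after 5^1)

5^13 = 1220703125. Using exponentiation by squaring, this requires 5 multiplications. The key idea: if the exponent is even, square the half-power; if odd, multiply by the base once.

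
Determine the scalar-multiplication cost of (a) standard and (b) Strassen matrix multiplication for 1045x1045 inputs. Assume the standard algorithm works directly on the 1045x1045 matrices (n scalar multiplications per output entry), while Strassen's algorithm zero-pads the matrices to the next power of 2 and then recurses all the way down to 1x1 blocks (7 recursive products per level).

Matrix multiplication for 1045x1045 matrices:

Strassen's algorithm requires power-of-2 dimensions. Pad 1045x1045 to 2048x2048 (next power of 2).

Standard algorithm: 1045^3 = 1141166125 multiplications
Strassen's algorithm: 7^(log2(2048)) = 7^11 = 1977326743 multiplications
Difference: 1141166125 - 1977326743 = -836160618 (Strassen uses MORE here due to padding overhead — for small or just-over-power-of-2 n, padding can outweigh the per-level savings)

Standard: 1141166125 multiplications (1045^3). Strassen: 1977326743 multiplications (7^11, after padding to 2048x2048). Strassen reduces 8 recursive multiplications to 7 at each level.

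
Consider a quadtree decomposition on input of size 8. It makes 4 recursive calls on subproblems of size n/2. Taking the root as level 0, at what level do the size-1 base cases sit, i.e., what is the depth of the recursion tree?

For divide and conquer with division factor 2:

Problem sizes at each level:
Level 0: 8
Level 1: 4
Level 2: 2
Level 3: 1

The root is level 0 and the size-1 base case is level 3 (the tree spans levels 0 through 3, i.e. 4 levels counting the root), so the depth is the number of divisions: log_2(8) = 3

The recursion tree depth is log_2(8) = 3. At each level, the problem size is divided by 2, so it takes 3 divisions to reduce to a base case of size 1. The algorithm makes 4 recursive calls at each level.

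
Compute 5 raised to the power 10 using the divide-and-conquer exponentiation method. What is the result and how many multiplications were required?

Computing 5^10 by squaring (build up from 5^1; each line after the first costs one multiplication):

5^1 = 5
5^2 = (5^1)^2 = 5^2 = 25
5^4 = (5^2)^2 = 25^2 = 625
5^5 = 5 * 5^4 = 5 * 625 = 3125
5^10 = (5^5)^2 = 3125^2 = 9765625

Result: 9765625
Multiplications needed: 4 (4 lines after 5^1)

5^10 = 9765625. Using exponentiation by squaring, this requires 4 multiplications. The key idea: if the exponent is even, square the half-power; if odd, multiply by the base once.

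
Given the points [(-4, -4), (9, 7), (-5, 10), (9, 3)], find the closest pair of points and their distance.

Computing all pairwise distances among 4 points:

d((-4, -4), (9, 7)) = 17.0294
d((-4, -4), (-5, 10)) = 14.0357
d((-4, -4), (9, 3)) = 14.7648
d((9, 7), (-5, 10)) = 14.3178
d((9, 7), (9, 3)) = 4.0 <-- minimum
d((-5, 10), (9, 3)) = 15.6525

Closest pair: (9, 7) and (9, 3) with distance 4.0

The closest pair is (9, 7) and (9, 3) with Euclidean distance 4.0. For 4 points, brute-force pairwise comparison is shown above. For large n, the divide-and-conquer algorithm (sort by x, recurse on halves, check the dividing strip) achieves O(n log n).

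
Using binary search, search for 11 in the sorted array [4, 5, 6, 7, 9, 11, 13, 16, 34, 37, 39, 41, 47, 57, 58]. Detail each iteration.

Binary search for 11 in [4, 5, 6, 7, 9, 11, 13, 16, 34, 37, 39, 41, 47, 57, 58]:

lo=0, hi=14, mid=7, arr[mid]=16 -> 16 > 11, search left half
lo=0, hi=6, mid=3, arr[mid]=7 -> 7 < 11, search right half
lo=4, hi=6, mid=5, arr[mid]=11 -> Found target at index 5!

Binary search finds 11 at index 5 after 3 comparisons. The search repeatedly halves the search space by comparing with the middle element.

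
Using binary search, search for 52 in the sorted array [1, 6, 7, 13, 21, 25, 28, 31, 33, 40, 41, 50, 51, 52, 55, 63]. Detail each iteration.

Binary search for 52 in [1, 6, 7, 13, 21, 25, 28, 31, 33, 40, 41, 50, 51, 52, 55, 63]:

lo=0, hi=15, mid=7, arr[mid]=31 -> 31 < 52, search right half
lo=8, hi=15, mid=11, arr[mid]=50 -> 50 < 52, search right half
lo=12, hi=15, mid=13, arr[mid]=52 -> Found target at index 13!

Binary search finds 52 at index 13 after 3 comparisons. The search repeatedly halves the search space by comparing with the middle element.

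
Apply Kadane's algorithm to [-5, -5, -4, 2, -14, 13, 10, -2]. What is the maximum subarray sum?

Using Kadane's algorithm on [-5, -5, -4, 2, -14, 13, 10, -2]:

Scanning through the array:
Position 1 (value -5): max_ending_here = -5, max_so_far = -5
Position 2 (value -4): max_ending_here = -4, max_so_far = -4
Position 3 (value 2): max_ending_here = 2, max_so_far = 2
Position 4 (value -14): max_ending_here = -12, max_so_far = 2
Position 5 (value 13): max_ending_here = 13, max_so_far = 13
Position 6 (value 10): max_ending_here = 23, max_so_far = 23
Position 7 (value -2): max_ending_here = 21, max_so_far = 23

Maximum subarray: [13, 10]
Maximum sum: 23

The maximum subarray is [13, 10] with sum 23. This subarray runs from index 5 to index 6.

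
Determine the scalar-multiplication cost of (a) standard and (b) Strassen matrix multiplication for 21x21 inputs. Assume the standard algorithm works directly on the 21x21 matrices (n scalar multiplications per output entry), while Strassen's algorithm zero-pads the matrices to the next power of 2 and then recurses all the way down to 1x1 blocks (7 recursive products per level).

Matrix multiplication for 21x21 matrices:

Strassen's algorithm requires power-of-2 dimensions. Pad 21x21 to 32x32 (next power of 2).

Standard algorithm: 21^3 = 9261 multiplications
Strassen's algorithm: 7^(log2(32)) = 7^5 = 16807 multiplications
Difference: 9261 - 16807 = -7546 (Strassen uses MORE here due to padding overhead — for small or just-over-power-of-2 n, padding can outweigh the per-level savings)

Standard: 9261 multiplications (21^3). Strassen: 16807 multiplications (7^5, after padding to 32x32). Strassen reduces 8 recursive multiplications to 7 at each level.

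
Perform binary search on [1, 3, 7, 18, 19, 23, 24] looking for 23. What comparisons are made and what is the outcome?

Binary search for 23 in [1, 3, 7, 18, 19, 23, 24]:

lo=0, hi=6, mid=3, arr[mid]=18 -> 18 < 23, search right half
lo=4, hi=6, mid=5, arr[mid]=23 -> Found target at index 5!

Binary search finds 23 at index 5 after 2 comparisons. The search repeatedly halves the search space by comparing with the middle element.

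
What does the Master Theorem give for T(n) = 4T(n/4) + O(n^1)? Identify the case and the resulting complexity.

Master Theorem for T(n) = 4T(n/4) + O(n^1):

a = 4, b = 4, c = 1
log_b(a) = log_4(4) = 1.0000

Case 2: c = 1 = log_4(4) = 1.0000
T(n) = O(n^1 log n) = O(n log n)

For T(n) = 4T(n/4) + O(n^1): log_4(4) = 1.0000. This is Case 2 of the Master Theorem (c = log_b(a), equal work at all levels), giving O(n log n).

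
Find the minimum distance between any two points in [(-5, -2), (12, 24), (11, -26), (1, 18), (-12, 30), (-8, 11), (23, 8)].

Computing all pairwise distances among 7 points:

d((-5, -2), (12, 24)) = 31.0644
d((-5, -2), (11, -26)) = 28.8444
d((-5, -2), (1, 18)) = 20.8806
d((-5, -2), (-12, 30)) = 32.7567
d((-5, -2), (-8, 11)) = 13.3417
d((-5, -2), (23, 8)) = 29.7321
d((12, 24), (11, -26)) = 50.01
d((12, 24), (1, 18)) = 12.53
d((12, 24), (-12, 30)) = 24.7386
d((12, 24), (-8, 11)) = 23.8537
d((12, 24), (23, 8)) = 19.4165
d((11, -26), (1, 18)) = 45.1221
d((11, -26), (-12, 30)) = 60.5392
d((11, -26), (-8, 11)) = 41.5933
d((11, -26), (23, 8)) = 36.0555
d((1, 18), (-12, 30)) = 17.6918
d((1, 18), (-8, 11)) = 11.4018 <-- minimum
d((1, 18), (23, 8)) = 24.1661
d((-12, 30), (-8, 11)) = 19.4165
d((-12, 30), (23, 8)) = 41.3401
d((-8, 11), (23, 8)) = 31.1448

Closest pair: (1, 18) and (-8, 11) with distance 11.4018

The closest pair is (1, 18) and (-8, 11) with Euclidean distance 11.4018. For 7 points, brute-force pairwise comparison is shown above. For large n, the divide-and-conquer algorithm (sort by x, recurse on halves, check the dividing strip) achieves O(n log n).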